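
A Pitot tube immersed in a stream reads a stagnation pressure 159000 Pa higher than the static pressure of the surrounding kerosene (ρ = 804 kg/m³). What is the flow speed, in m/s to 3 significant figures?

v ≈ 19.9 m/s

Bernoulli between the free stream and the stagnation point: ½ρv² = P_stag − P_static.
v = √(2ΔP/ρ) = √(2·159000/804) = 19.9 m/s.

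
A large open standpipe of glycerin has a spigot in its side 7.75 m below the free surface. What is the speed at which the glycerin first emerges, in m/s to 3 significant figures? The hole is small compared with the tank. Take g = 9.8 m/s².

v ≈ 12.3 m/s

Bernoulli from surface to hole (P equal, v_surface ≈ 0): v = √(2gh) = √(2×9.8×7.75) = 12.3 m/s.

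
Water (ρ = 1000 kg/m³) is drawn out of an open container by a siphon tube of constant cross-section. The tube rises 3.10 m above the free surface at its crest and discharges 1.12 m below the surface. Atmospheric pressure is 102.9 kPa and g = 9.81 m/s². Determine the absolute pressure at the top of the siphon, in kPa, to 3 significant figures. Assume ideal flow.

The outlet speed comes from Torricelli: v = √(2g·1.12) = 4.69 m/s.
With constant cross-section the crest speed equals v; applying Bernoulli from the surface up to the crest, P_top = P_atm − ½ρv² − ρg·h_top.
P_top = 102900 − ½·1000·4.69² − 1000·9.81·3.10 = 61500 Pa.

61.5 kPa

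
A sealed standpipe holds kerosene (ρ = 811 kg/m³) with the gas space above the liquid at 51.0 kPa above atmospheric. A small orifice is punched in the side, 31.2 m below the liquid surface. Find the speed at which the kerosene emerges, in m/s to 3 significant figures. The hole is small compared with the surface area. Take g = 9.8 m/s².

Take point 1 at the surface (v₁ ≈ 0) and point 2 at the hole (at atmospheric pressure). Bernoulli: P₁ + ρg h = P_atm + ½ρv₂².
With P₁ − P_atm = 51000 Pa, v₂ = √(2gh + 2ΔP/ρ) = √(2·9.8·31.2 + 2·51000/811) = 27.2 m/s.

27.2 m/s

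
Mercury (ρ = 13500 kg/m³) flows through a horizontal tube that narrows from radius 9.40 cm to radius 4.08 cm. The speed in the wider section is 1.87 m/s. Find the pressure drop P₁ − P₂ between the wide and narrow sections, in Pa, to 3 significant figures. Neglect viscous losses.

ΔP = 641000 Pa

By continuity, v₂ = v₁·A₁/A₂ = 1.87·(278/52.3) = 9.93 m/s.
Along the horizontal streamline, P + ½ρv² is constant.
P₁ − P₂ = ½·13500·(9.93² − 1.87²) = ½·13500·95.0 = 641000 Pa.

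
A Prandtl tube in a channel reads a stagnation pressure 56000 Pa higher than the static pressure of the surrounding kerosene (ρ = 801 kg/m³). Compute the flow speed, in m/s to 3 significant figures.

v = 11.8 m/s

The dynamic pressure equals the rise in static pressure at the stagnation point: ΔP = ½ρv².
v = √(2ΔP/ρ) = √(2·56000/801) = 11.8 m/s.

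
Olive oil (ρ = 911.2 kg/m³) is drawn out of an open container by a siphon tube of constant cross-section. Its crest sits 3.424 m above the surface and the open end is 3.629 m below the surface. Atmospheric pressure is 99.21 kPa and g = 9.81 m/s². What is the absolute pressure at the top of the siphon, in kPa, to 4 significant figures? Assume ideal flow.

Bernoulli surface→outlet gives ½v² = g·h_out, so v = √(2·9.81·3.629) = 8.438 m/s.
The bore is uniform, so the speed at the crest is the same v. Bernoulli surface→crest: P_atm = P_top + ½ρv² + ρg·h_top.
P_top = 99210 − ½·911.2·8.438² − 911.2·9.81·3.424 = 36160 Pa.

36.16 kPa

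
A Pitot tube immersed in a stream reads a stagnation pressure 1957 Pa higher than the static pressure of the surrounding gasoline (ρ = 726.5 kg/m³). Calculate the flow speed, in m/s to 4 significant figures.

v = 2.321 m/s

Bernoulli between the free stream and the stagnation point: ½ρv² = P_stag − P_static.
v = √(2ΔP/ρ) = √(2·1957/726.5) = 2.321 m/s.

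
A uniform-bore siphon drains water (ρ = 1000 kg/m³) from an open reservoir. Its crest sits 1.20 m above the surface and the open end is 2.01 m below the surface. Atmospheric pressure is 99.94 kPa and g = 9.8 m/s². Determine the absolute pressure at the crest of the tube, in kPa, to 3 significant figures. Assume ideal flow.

68.5 kPa

Bernoulli surface→outlet gives ½v² = g·h_out, so v = √(2·9.8·2.01) = 6.28 m/s.
The bore is uniform, so the speed at the crest is the same v. Bernoulli surface→crest: P_atm = P_top + ½ρv² + ρg·h_top.
P_top = 99940 − ½·1000·6.28² − 1000·9.8·1.20 = 68500 Pa.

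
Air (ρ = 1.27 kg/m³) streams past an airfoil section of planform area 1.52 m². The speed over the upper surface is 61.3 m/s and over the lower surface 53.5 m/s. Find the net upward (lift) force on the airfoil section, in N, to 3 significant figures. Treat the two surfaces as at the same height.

F ≈ 864 N

With equal heights on the two surfaces, Bernoulli gives P_lower − P_upper = ½ρ(v_upper² − v_lower²).
ΔP = ½·1.27·(61.3² − 53.5²) = 569 Pa.
Lift = ΔP · A = 569 × 1.52 = 864 N.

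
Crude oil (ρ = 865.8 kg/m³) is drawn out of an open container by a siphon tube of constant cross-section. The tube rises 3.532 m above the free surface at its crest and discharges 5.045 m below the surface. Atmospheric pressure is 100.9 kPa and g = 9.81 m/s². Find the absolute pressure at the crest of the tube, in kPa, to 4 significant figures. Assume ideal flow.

Bernoulli surface→outlet gives ½v² = g·h_out, so v = √(2·9.81·5.045) = 9.949 m/s.
The bore is uniform, so the speed at the crest is the same v. Bernoulli surface→crest: P_atm = P_top + ½ρv² + ρg·h_top.
P_top = 100900 − ½·865.8·9.949² − 865.8·9.81·3.532 = 28050 Pa.

28.05 kPa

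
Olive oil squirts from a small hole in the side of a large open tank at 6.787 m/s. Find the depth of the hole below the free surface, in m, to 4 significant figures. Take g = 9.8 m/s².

For a small hole in a large open tank, ½v² = gh, giving h = v²/(2g).
h = 6.787²/(2·9.8) = 46.06/19.60 = 2.350 m.

h ≈ 2.350 m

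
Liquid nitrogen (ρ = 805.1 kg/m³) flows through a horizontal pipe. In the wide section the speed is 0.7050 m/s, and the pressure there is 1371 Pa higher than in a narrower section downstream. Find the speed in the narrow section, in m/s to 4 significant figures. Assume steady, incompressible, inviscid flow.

With h₁ = h₂, rearranging Bernoulli gives v₂ = √(v₁² + 2ΔP/ρ).
v₂ = √(0.7050² + 2·1371/805.1) = √(0.4970 + 3.406) = 1.976 m/s.

v₂ ≈ 1.976 m/s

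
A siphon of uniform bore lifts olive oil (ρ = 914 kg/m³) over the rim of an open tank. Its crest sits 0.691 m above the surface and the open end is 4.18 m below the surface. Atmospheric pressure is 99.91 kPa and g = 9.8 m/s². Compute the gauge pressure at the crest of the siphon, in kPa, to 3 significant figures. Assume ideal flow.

-43.6 kPa

Bernoulli surface→outlet gives ½v² = g·h_out, so v = √(2·9.8·4.18) = 9.05 m/s.
The bore is uniform, so the speed at the crest is the same v. Bernoulli surface→crest: P_atm = P_top + ½ρv² + ρg·h_top.
P_top = 99910 − ½·914·9.05² − 914·9.8·0.691 = 56300 Pa. So P_gauge = P_top − P_atm = -43600 Pa.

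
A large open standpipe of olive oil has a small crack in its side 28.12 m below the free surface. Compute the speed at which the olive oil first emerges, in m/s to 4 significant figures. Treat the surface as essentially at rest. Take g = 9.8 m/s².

With the surface at rest and both surface and jet at atmospheric pressure, Bernoulli gives ρg h = ½ρv², so v = √(2gh) = √(2·9.8·28.12) = 23.48 m/s.

v = 23.48 m/s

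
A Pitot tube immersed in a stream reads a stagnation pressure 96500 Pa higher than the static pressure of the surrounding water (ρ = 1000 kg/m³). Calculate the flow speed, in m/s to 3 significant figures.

v ≈ 13.9 m/s

The dynamic pressure equals the rise in static pressure at the stagnation point: ΔP = ½ρv².
v = √(2ΔP/ρ) = √(2·96500/1000) = 13.9 m/s.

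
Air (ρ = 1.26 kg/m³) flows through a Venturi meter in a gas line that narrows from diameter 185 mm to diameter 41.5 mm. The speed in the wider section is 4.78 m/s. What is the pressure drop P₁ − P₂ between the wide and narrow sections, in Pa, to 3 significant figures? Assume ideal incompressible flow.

ΔP ≈ 5670 Pa

By continuity, v₂ = v₁·A₁/A₂ = 4.78·(269/13.5) = 95.0 m/s.
With no height change, Bernoulli's equation is P₁ + ½ρv₁² = P₂ + ½ρv₂².
P₁ − P₂ = ½·1.26·(95.0² − 4.78²) = ½·1.26·9000 = 5670 Pa.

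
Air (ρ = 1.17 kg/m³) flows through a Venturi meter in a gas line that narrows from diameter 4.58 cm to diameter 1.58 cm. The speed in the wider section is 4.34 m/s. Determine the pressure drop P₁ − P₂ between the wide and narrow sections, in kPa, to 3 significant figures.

ΔP ≈ 0.767 kPa

The volume flow rate is constant, so v₂ = (A₁/A₂)v₁ = (16.5/1.96)·4.34 = 36.5 m/s.
With no height change, Bernoulli's equation is P₁ + ½ρv₁² = P₂ + ½ρv₂².
P₁ − P₂ = ½·1.17·(36.5² − 4.34²) = ½·1.17·1310 = 767 Pa.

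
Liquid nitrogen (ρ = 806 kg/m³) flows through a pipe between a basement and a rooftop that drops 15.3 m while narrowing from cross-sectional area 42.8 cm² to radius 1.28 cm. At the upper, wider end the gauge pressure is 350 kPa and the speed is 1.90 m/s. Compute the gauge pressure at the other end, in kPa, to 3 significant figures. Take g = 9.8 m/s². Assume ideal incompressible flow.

Mass conservation (A₁v₁ = A₂v₂) gives v₂ = 1.90 × 42.8/5.15 = 15.8 m/s.
Energy conservation along the streamline gives P₂ = P₁ − ½ρ(v₂² − v₁²) − ρg(h₂ − h₁).
P₂ = 350000 + ½·806·(1.90² − 15.8²) − 806·9.8·(−15.3) = 350000 + (-99100) − (-121000) = 372000 Pa.

372 kPa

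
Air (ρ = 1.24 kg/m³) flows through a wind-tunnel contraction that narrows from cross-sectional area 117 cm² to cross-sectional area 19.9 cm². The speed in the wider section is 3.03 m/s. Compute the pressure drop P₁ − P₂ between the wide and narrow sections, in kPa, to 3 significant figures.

Mass conservation (A₁v₁ = A₂v₂) gives v₂ = 3.03 × 117/19.9 = 17.8 m/s.
The pipe is horizontal, so Bernoulli reduces to P₁ + ½ρv₁² = P₂ + ½ρv₂².
P₁ − P₂ = ½·1.24·(17.8² − 3.03²) = ½·1.24·308 = 191 Pa.

ΔP = 0.191 kPa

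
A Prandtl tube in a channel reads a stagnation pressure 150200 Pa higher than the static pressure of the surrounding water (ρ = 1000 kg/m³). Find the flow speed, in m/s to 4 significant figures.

v = 17.33 m/s

Bernoulli between the free stream and the stagnation point: ½ρv² = P_stag − P_static.
v = √(2ΔP/ρ) = √(2·150200/1000) = 17.33 m/s.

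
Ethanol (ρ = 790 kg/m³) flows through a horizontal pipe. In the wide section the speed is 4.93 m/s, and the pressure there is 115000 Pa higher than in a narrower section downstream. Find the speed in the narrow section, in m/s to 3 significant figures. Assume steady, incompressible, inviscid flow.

v₂ ≈ 17.8 m/s

With h₁ = h₂, rearranging Bernoulli gives v₂ = √(v₁² + 2ΔP/ρ).
v₂ = √(4.93² + 2·115000/790) = √(24.3 + 291) = 17.8 m/s.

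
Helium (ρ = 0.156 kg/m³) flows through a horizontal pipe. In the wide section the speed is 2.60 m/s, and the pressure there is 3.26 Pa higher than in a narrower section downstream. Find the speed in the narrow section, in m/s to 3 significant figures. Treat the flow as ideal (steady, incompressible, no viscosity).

6.97 m/s

Horizontal Bernoulli: P₁ + ½ρv₁² = P₂ + ½ρv₂², so v₂² = v₁² + 2(P₁ − P₂)/ρ.
v₂ = √(2.60² + 2·3.26/0.156) = √(6.76 + 41.8) = 6.97 m/s.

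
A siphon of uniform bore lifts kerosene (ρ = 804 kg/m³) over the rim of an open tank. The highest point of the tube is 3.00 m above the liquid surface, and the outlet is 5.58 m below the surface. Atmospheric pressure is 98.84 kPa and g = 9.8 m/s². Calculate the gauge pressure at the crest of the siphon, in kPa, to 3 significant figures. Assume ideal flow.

The outlet speed comes from Torricelli: v = √(2g·5.58) = 10.5 m/s.
The bore is uniform, so the speed at the crest is the same v. Bernoulli surface→crest: P_atm = P_top + ½ρv² + ρg·h_top.
P_top = 98840 − ½·804·10.5² − 804·9.8·3.00 = 31200 Pa. So P_gauge = P_top − P_atm = -67600 Pa.

-67.6 kPa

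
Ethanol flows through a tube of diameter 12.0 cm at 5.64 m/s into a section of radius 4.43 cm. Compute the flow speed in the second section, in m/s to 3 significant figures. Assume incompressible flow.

v₂ ≈ 10.3 m/s

Continuity gives A₁v₁ = A₂v₂, so v₂ = (113 cm²)/(61.7 cm²) × 5.64 m/s = 10.3 m/s.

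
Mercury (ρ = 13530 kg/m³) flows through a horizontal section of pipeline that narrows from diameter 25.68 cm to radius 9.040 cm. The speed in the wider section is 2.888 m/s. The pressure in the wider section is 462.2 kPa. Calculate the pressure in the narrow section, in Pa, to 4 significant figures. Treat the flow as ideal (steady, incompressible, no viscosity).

The volume flow rate is constant, so v₂ = (A₁/A₂)v₁ = (517.9/256.7)·2.888 = 5.826 m/s.
The pipe is horizontal, so Bernoulli reduces to P₁ + ½ρv₁² = P₂ + ½ρv₂².
P₂ = P₁ − ½ρ(v₂² − v₁²) = 462200 − ½·13530·(5.826² − 2.888²) = 462200 − 173200 = 289000 Pa.

P₂ = 289000 Pa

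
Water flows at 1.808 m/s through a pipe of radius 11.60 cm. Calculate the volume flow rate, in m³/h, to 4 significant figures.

275.1 m³/h

Q = A·v = 0.04227 m² × 1.808 m/s = 0.07643 m³/s.
Converting: 0.07643 m³/s × 3600 = 275.1 m³/h.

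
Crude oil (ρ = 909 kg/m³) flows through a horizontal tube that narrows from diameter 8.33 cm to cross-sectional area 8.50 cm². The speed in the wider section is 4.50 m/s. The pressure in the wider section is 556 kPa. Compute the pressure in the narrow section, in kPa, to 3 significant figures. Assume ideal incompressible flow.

187 kPa

Continuity gives A₁v₁ = A₂v₂, so v₂ = (54.5 cm²)/(8.50 cm²) × 4.50 m/s = 28.9 m/s.
With no height change, Bernoulli's equation is P₁ + ½ρv₁² = P₂ + ½ρv₂².
P₂ = P₁ − ½ρ(v₂² − v₁²) = 556000 − ½·909·(28.9² − 4.50²) = 556000 − 369000 = 187000 Pa.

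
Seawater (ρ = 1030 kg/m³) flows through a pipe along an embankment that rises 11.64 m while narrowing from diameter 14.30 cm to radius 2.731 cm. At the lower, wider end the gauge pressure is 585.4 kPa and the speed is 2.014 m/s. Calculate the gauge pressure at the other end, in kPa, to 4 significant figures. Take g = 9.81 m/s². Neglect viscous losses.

By continuity, v₂ = v₁·A₁/A₂ = 2.014·(160.6/23.43) = 13.80 m/s.
Energy conservation along the streamline gives P₂ = P₁ − ½ρ(v₂² − v₁²) − ρg(h₂ − h₁).
P₂ = 585400 + ½·1030·(2.014² − 13.80²) − 1030·9.81·(+11.64) = 585400 + (-96060) − (117600) = 371700 Pa.

371.7 kPa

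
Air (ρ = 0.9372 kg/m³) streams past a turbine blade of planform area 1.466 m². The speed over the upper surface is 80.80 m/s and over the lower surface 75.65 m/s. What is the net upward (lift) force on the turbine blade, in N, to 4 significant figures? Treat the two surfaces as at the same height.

With equal heights on the two surfaces, Bernoulli gives P_lower − P_upper = ½ρ(v_upper² − v_lower²).
ΔP = ½·0.9372·(80.80² − 75.65²) = 377.6 Pa.
Lift = ΔP · A = 377.6 × 1.466 = 553.5 N.

F ≈ 553.5 N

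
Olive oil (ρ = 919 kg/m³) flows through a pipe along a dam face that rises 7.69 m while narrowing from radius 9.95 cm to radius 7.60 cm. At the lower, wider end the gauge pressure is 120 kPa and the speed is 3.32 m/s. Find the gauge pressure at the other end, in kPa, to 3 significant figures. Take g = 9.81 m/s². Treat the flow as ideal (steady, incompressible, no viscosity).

40.9 kPa

The volume flow rate is constant, so v₂ = (A₁/A₂)v₁ = (311/181)·3.32 = 5.69 m/s.
Applying Bernoulli between the two ends and solving for P₂: P₂ = P₁ + ½ρ(v₁² − v₂²) − ρgΔh.
P₂ = 120000 + ½·919·(3.32² − 5.69²) − 919·9.81·(+7.69) = 120000 + (-9820) − (69300) = 40900 Pa.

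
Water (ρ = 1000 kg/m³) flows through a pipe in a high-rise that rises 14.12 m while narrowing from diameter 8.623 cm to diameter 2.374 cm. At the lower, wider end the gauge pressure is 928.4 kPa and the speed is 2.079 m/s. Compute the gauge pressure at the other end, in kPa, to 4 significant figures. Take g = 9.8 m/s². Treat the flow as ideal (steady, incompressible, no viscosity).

By continuity, v₂ = v₁·A₁/A₂ = 2.079·(58.40/4.426) = 27.43 m/s.
Energy conservation along the streamline gives P₂ = P₁ − ½ρ(v₂² − v₁²) − ρg(h₂ − h₁).
P₂ = 928400 + ½·1000·(2.079² − 27.43²) − 1000·9.8·(+14.12) = 928400 + (-374000) − (138400) = 416000 Pa.

P₂ ≈ 416.0 kPa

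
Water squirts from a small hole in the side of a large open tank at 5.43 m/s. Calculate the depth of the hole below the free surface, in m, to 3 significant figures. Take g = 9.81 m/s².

h = 1.50 m

Torricelli: v = √(2gh), so h = v²/(2g).
h = 5.43²/(2·9.81) = 29.5/19.62 = 1.50 m.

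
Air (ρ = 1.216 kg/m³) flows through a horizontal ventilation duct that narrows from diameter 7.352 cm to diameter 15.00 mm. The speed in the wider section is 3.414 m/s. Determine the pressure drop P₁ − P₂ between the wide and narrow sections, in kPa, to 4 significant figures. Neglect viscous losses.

Continuity gives A₁v₁ = A₂v₂, so v₂ = (42.45 cm²)/(1.767 cm²) × 3.414 m/s = 82.01 m/s.
With no height change, Bernoulli's equation is P₁ + ½ρv₁² = P₂ + ½ρv₂².
P₁ − P₂ = ½·1.216·(82.01² − 3.414²) = ½·1.216·6715 = 4083 Pa.

ΔP ≈ 4.083 kPa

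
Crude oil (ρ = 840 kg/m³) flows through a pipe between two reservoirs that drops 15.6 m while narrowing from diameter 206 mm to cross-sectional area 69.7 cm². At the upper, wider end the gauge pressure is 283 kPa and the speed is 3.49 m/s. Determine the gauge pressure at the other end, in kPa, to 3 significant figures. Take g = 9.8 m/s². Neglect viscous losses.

P₂ = 300 kPa

The volume flow rate is constant, so v₂ = (A₁/A₂)v₁ = (333/69.7)·3.49 = 16.7 m/s.
Bernoulli: P₁ + ½ρv₁² + ρg h₁ = P₂ + ½ρv₂² + ρg h₂, so P₂ = P₁ + ½ρ(v₁² − v₂²) − ρg(h₂ − h₁).
P₂ = 283000 + ½·840·(3.49² − 16.7²) − 840·9.8·(−15.6) = 283000 + (-112000) − (-128000) = 300000 Pa.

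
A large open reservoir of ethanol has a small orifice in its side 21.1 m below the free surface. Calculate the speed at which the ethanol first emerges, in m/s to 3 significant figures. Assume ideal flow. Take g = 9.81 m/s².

Bernoulli from surface to hole (P equal, v_surface ≈ 0): v = √(2gh) = √(2×9.81×21.1) = 20.3 m/s.

v ≈ 20.3 m/s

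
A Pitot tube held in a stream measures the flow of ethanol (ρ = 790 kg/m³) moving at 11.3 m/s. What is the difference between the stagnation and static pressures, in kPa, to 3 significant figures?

Bernoulli between the free stream and the stagnation point: ½ρv² = P_stag − P_static.
ΔP = ½·790·11.3² = 50400 Pa.

ΔP = 50.4 kPa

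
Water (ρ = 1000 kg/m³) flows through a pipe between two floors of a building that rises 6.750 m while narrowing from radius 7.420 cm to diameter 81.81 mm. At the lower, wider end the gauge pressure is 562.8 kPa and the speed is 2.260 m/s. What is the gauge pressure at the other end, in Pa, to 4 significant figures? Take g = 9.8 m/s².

P₂ ≈ 471600 Pa

The volume flow rate is constant, so v₂ = (A₁/A₂)v₁ = (173.0/52.57)·2.260 = 7.436 m/s.
Energy conservation along the streamline gives P₂ = P₁ − ½ρ(v₂² − v₁²) − ρg(h₂ − h₁).
P₂ = 562800 + ½·1000·(2.260² − 7.436²) − 1000·9.8·(+6.750) = 562800 + (-25100) − (66150) = 471600 Pa.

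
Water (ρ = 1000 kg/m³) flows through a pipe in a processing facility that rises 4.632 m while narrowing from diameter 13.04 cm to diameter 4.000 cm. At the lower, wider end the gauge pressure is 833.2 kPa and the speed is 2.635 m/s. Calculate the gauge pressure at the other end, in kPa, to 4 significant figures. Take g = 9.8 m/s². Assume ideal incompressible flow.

P₂ ≈ 399.2 kPa

By continuity, v₂ = v₁·A₁/A₂ = 2.635·(133.6/12.57) = 28.00 m/s.
Bernoulli: P₁ + ½ρv₁² + ρg h₁ = P₂ + ½ρv₂² + ρg h₂, so P₂ = P₁ + ½ρ(v₁² − v₂²) − ρg(h₂ − h₁).
P₂ = 833200 + ½·1000·(2.635² − 28.00²) − 1000·9.8·(+4.632) = 833200 + (-388600) − (45390) = 399200 Pa.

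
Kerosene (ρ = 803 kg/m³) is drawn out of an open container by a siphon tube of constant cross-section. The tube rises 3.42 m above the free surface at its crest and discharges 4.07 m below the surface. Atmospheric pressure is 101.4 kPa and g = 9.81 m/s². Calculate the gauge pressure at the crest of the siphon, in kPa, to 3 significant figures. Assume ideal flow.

P_gauge ≈ -59.0 kPa

The outlet speed comes from Torricelli: v = √(2g·4.07) = 8.94 m/s.
The bore is uniform, so the speed at the crest is the same v. Bernoulli surface→crest: P_atm = P_top + ½ρv² + ρg·h_top.
P_top = 101400 − ½·803·8.94² − 803·9.81·3.42 = 42400 Pa. So P_gauge = P_top − P_atm = -59000 Pa.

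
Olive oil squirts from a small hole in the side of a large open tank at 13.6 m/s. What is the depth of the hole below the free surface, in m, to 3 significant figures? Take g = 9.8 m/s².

h ≈ 9.44 m

Torricelli: v = √(2gh), so h = v²/(2g).
h = 13.6²/(2·9.8) = 185/19.60 = 9.44 m.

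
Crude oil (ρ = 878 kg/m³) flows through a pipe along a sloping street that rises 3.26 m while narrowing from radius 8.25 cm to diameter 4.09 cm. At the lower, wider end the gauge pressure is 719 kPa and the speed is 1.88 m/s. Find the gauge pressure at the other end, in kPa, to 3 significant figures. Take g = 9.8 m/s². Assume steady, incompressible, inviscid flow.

282 kPa

By continuity, v₂ = v₁·A₁/A₂ = 1.88·(214/13.1) = 30.6 m/s.
Bernoulli: P₁ + ½ρv₁² + ρg h₁ = P₂ + ½ρv₂² + ρg h₂, so P₂ = P₁ + ½ρ(v₁² − v₂²) − ρg(h₂ − h₁).
P₂ = 719000 + ½·878·(1.88² − 30.6²) − 878·9.8·(+3.26) = 719000 + (-409000) − (28100) = 282000 Pa.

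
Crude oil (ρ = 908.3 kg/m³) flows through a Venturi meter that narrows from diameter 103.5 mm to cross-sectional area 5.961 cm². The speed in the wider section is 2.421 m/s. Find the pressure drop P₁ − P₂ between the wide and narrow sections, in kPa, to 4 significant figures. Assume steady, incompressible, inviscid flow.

527.6 kPa

Continuity gives A₁v₁ = A₂v₂, so v₂ = (84.13 cm²)/(5.961 cm²) × 2.421 m/s = 34.17 m/s.
With no height change, Bernoulli's equation is P₁ + ½ρv₁² = P₂ + ½ρv₂².
P₁ − P₂ = ½·908.3·(34.17² − 2.421²) = ½·908.3·1162 = 527600 Pa.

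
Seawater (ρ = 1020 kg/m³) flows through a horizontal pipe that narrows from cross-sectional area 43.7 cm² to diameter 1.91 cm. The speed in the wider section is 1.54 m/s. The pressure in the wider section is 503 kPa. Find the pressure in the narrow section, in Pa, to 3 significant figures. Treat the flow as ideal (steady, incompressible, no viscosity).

The volume flow rate is constant, so v₂ = (A₁/A₂)v₁ = (43.7/2.87)·1.54 = 23.5 m/s.
With no height change, Bernoulli's equation is P₁ + ½ρv₁² = P₂ + ½ρv₂².
P₂ = P₁ − ½ρ(v₂² − v₁²) = 503000 − ½·1020·(23.5² − 1.54²) = 503000 − 280000 = 223000 Pa.

P₂ ≈ 223000 Pa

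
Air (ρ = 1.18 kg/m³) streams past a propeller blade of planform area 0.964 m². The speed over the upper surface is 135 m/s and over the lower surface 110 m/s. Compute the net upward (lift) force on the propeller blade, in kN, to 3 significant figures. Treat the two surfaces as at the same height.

F ≈ 3.48 kN

With equal heights on the two surfaces, Bernoulli gives P_lower − P_upper = ½ρ(v_upper² − v_lower²).
ΔP = ½·1.18·(135² − 110²) = 3610 Pa.
Lift = ΔP · A = 3610 × 0.964 = 3480 N.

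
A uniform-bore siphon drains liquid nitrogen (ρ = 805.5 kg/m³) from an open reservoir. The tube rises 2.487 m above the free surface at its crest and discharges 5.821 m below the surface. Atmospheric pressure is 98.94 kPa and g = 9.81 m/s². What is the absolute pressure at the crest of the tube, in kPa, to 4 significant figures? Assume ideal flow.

33.29 kPa

The outlet speed comes from Torricelli: v = √(2g·5.821) = 10.69 m/s.
With constant cross-section the crest speed equals v; applying Bernoulli from the surface up to the crest, P_top = P_atm − ½ρv² − ρg·h_top.
P_top = 98940 − ½·805.5·10.69² − 805.5·9.81·2.487 = 33290 Pa.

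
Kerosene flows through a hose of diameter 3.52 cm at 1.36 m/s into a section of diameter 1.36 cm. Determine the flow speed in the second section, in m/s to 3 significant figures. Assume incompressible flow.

9.11 m/s

The volume flow rate is constant, so v₂ = (A₁/A₂)v₁ = (9.73/1.45)·1.36 = 9.11 m/s.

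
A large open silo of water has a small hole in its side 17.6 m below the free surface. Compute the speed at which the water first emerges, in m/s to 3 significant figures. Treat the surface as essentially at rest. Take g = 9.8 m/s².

Bernoulli from surface to hole (P equal, v_surface ≈ 0): v = √(2gh) = √(2×9.8×17.6) = 18.6 m/s.

18.6 m/s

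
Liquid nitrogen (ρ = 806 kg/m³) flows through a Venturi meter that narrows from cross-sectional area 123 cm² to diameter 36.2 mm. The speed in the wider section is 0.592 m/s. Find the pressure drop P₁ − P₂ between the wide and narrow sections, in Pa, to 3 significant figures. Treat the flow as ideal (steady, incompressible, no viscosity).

Continuity gives A₁v₁ = A₂v₂, so v₂ = (123 cm²)/(10.3 cm²) × 0.592 m/s = 7.07 m/s.
Along the horizontal streamline, P + ½ρv² is constant.
P₁ − P₂ = ½·806·(7.07² − 0.592²) = ½·806·49.7 = 20000 Pa.

20000 Pa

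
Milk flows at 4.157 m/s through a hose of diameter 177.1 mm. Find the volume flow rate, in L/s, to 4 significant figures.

Q = A·v = 0.02463 m² × 4.157 m/s = 0.1024 m³/s.
Converting: 0.1024 m³/s × 1000 = 102.4 L/s.

Q ≈ 102.4 L/s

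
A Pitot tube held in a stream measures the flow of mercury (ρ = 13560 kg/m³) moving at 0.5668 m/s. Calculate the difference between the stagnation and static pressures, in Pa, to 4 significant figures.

ΔP = 2178 Pa

Bernoulli between the free stream and the stagnation point: ½ρv² = P_stag − P_static.
ΔP = ½·13560·0.5668² = 2178 Pa.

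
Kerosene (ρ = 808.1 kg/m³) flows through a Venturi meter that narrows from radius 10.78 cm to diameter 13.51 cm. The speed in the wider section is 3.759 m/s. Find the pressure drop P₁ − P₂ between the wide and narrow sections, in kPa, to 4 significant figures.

By continuity, v₂ = v₁·A₁/A₂ = 3.759·(365.1/143.4) = 9.573 m/s.
Bernoulli (h₁ = h₂): P₁ − P₂ = ½ρ(v₂² − v₁²).
P₁ − P₂ = ½·808.1·(9.573² − 3.759²) = ½·808.1·77.52 = 31320 Pa.

31.32 kPa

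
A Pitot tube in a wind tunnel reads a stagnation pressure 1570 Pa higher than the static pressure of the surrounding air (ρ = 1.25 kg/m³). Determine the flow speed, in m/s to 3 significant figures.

v ≈ 50.1 m/s

The dynamic pressure equals the rise in static pressure at the stagnation point: ΔP = ½ρv².
v = √(2ΔP/ρ) = √(2·1570/1.25) = 50.1 m/s.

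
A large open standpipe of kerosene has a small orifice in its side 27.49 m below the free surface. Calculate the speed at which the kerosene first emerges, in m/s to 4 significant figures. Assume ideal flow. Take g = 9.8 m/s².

The surface is effectively still and both ends are open, so ½v² = gh and v = √(2·9.8·27.49) = 23.21 m/s.

v ≈ 23.21 m/s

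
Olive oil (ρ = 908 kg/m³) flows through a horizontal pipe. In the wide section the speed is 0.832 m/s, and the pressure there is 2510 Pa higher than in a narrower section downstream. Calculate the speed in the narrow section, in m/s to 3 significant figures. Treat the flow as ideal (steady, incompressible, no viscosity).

v₂ ≈ 2.49 m/s

Horizontal Bernoulli: P₁ + ½ρv₁² = P₂ + ½ρv₂², so v₂² = v₁² + 2(P₁ − P₂)/ρ.
v₂ = √(0.832² + 2·2510/908) = √(0.692 + 5.53) = 2.49 m/s.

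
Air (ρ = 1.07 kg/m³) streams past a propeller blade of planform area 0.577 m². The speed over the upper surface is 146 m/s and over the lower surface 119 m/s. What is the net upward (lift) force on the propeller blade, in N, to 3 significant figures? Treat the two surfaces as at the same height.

2210 N

From P + ½ρv² = const at equal height, P_low − P_up = ½ρ(v_up² − v_low²).
ΔP = ½·1.07·(146² − 119²) = 3830 Pa.
Lift = ΔP · A = 3830 × 0.577 = 2210 N.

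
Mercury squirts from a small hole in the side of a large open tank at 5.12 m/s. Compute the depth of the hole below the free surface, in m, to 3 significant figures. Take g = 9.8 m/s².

For a small hole in a large open tank, ½v² = gh, giving h = v²/(2g).
h = 5.12²/(2·9.8) = 26.2/19.60 = 1.34 m.

h ≈ 1.34 m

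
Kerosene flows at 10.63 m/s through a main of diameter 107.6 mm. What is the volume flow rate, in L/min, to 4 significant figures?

Q = A·v = 0.009093 m² × 10.63 m/s = 0.09666 m³/s.
Converting: 0.09666 m³/s × 60000 = 5800 L/min.

Q ≈ 5800 L/min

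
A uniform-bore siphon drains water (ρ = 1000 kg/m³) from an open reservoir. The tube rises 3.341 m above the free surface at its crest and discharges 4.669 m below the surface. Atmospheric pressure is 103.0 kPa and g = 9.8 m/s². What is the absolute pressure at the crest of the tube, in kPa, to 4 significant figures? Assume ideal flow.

From the surface to the outlet (both open to atmosphere, surface at rest): v = √(2g·h_out) = √(2·9.8·4.669) = 9.566 m/s.
The bore is uniform, so the speed at the crest is the same v. Bernoulli surface→crest: P_atm = P_top + ½ρv² + ρg·h_top.
P_top = 103000 − ½·1000·9.566² − 1000·9.8·3.341 = 24500 Pa.

P_top = 24.50 kPa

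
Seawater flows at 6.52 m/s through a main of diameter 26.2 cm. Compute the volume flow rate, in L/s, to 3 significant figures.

Q = 352 L/s

Q = A·v = 0.0539 m² × 6.52 m/s = 0.352 m³/s.
Converting: 0.352 m³/s × 1000 = 352 L/s.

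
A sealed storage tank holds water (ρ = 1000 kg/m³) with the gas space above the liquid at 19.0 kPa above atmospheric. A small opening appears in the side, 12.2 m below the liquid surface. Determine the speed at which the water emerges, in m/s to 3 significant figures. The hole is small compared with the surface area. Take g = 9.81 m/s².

Take point 1 at the surface (v₁ ≈ 0) and point 2 at the hole (at atmospheric pressure). Bernoulli: P₁ + ρg h = P_atm + ½ρv₂².
With P₁ − P_atm = 19000 Pa, v₂ = √(2gh + 2ΔP/ρ) = √(2·9.81·12.2 + 2·19000/1000) = 16.7 m/s.

v = 16.7 m/s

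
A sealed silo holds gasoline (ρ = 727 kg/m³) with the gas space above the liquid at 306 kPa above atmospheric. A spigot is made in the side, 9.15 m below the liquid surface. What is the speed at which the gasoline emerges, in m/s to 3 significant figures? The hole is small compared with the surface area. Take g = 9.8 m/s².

Take point 1 at the surface (v₁ ≈ 0) and point 2 at the hole (at atmospheric pressure). Bernoulli: P₁ + ρg h = P_atm + ½ρv₂².
With P₁ − P_atm = 306000 Pa, v₂ = √(2gh + 2ΔP/ρ) = √(2·9.8·9.15 + 2·306000/727) = 32.0 m/s.

v ≈ 32.0 m/s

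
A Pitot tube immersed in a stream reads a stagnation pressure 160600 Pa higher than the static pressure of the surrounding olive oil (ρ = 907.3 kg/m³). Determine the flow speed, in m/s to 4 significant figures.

The dynamic pressure equals the rise in static pressure at the stagnation point: ΔP = ½ρv².
v = √(2ΔP/ρ) = √(2·160600/907.3) = 18.82 m/s.

v ≈ 18.82 m/s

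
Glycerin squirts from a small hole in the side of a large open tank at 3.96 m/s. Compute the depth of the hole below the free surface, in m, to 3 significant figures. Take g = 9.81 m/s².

For a small hole in a large open tank, ½v² = gh, giving h = v²/(2g).
h = 3.96²/(2·9.81) = 15.7/19.62 = 0.799 m.

h ≈ 0.799 m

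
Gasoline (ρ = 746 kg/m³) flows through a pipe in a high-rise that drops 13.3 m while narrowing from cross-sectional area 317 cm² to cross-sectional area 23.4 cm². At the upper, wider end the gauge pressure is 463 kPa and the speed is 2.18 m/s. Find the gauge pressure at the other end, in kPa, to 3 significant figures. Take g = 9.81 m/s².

Mass conservation (A₁v₁ = A₂v₂) gives v₂ = 2.18 × 317/23.4 = 29.5 m/s.
Energy conservation along the streamline gives P₂ = P₁ − ½ρ(v₂² − v₁²) − ρg(h₂ − h₁).
P₂ = 463000 + ½·746·(2.18² − 29.5²) − 746·9.81·(−13.3) = 463000 + (-324000) − (-97300) = 237000 Pa.

P₂ ≈ 237 kPa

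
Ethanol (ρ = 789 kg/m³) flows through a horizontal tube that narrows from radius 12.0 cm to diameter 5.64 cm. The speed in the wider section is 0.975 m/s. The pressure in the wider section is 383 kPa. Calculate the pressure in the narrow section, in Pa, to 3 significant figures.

By continuity, v₂ = v₁·A₁/A₂ = 0.975·(452/25.0) = 17.7 m/s.
With no height change, Bernoulli's equation is P₁ + ½ρv₁² = P₂ + ½ρv₂².
P₂ = P₁ − ½ρ(v₂² − v₁²) = 383000 − ½·789·(17.7² − 0.975²) = 383000 − 123000 = 260000 Pa.

P₂ ≈ 260000 Pa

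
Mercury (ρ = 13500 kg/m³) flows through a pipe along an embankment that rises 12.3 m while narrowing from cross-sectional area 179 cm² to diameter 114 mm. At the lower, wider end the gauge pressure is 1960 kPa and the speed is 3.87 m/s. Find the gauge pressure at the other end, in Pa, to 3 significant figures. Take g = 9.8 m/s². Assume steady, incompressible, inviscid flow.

Continuity gives A₁v₁ = A₂v₂, so v₂ = (179 cm²)/(102 cm²) × 3.87 m/s = 6.79 m/s.
Energy conservation along the streamline gives P₂ = P₁ − ½ρ(v₂² − v₁²) − ρg(h₂ − h₁).
P₂ = 1960000 + ½·13500·(3.87² − 6.79²) − 13500·9.8·(+12.3) = 1960000 + (-210000) − (1630000) = 123000 Pa.

P₂ ≈ 123000 Pa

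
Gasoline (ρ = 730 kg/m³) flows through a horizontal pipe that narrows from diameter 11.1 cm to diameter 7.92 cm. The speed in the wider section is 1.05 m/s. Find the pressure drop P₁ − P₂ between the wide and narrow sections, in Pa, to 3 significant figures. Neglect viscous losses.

Mass conservation (A₁v₁ = A₂v₂) gives v₂ = 1.05 × 96.8/49.3 = 2.06 m/s.
Along the horizontal streamline, P + ½ρv² is constant.
P₁ − P₂ = ½·730·(2.06² − 1.05²) = ½·730·3.15 = 1150 Pa.

ΔP = 1150 Pa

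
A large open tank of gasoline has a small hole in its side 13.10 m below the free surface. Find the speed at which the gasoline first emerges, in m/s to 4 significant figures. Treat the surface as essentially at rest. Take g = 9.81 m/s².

Torricelli's result v = √(2gh) gives v = √(2·9.81·13.10) = 16.03 m/s.

16.03 m/s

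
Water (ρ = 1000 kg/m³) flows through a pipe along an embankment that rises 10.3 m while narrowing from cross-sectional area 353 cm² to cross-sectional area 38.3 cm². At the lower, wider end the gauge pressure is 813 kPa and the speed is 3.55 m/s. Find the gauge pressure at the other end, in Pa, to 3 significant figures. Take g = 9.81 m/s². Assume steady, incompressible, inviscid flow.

Mass conservation (A₁v₁ = A₂v₂) gives v₂ = 3.55 × 353/38.3 = 32.7 m/s.
Energy conservation along the streamline gives P₂ = P₁ − ½ρ(v₂² − v₁²) − ρg(h₂ − h₁).
P₂ = 813000 + ½·1000·(3.55² − 32.7²) − 1000·9.81·(+10.3) = 813000 + (-529000) − (101000) = 183000 Pa.

P₂ ≈ 183000 Pa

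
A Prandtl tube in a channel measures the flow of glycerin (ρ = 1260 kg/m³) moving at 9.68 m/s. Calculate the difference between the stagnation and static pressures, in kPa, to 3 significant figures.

59.0 kPa

Bernoulli between the free stream and the stagnation point: ½ρv² = P_stag − P_static.
ΔP = ½·1260·9.68² = 59000 Pa.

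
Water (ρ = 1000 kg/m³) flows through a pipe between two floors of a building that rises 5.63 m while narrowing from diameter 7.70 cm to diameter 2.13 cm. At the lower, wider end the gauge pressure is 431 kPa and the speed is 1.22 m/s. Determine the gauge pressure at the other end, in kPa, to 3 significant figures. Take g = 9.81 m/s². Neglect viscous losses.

The volume flow rate is constant, so v₂ = (A₁/A₂)v₁ = (46.6/3.56)·1.22 = 15.9 m/s.
Energy conservation along the streamline gives P₂ = P₁ − ½ρ(v₂² − v₁²) − ρg(h₂ − h₁).
P₂ = 431000 + ½·1000·(1.22² − 15.9²) − 1000·9.81·(+5.63) = 431000 + (-126000) − (55200) = 249000 Pa.

P₂ ≈ 249 kPa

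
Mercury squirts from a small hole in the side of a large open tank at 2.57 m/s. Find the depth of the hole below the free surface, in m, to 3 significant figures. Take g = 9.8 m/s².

h ≈ 0.337 m

Torricelli: v = √(2gh), so h = v²/(2g).
h = 2.57²/(2·9.8) = 6.60/19.60 = 0.337 m.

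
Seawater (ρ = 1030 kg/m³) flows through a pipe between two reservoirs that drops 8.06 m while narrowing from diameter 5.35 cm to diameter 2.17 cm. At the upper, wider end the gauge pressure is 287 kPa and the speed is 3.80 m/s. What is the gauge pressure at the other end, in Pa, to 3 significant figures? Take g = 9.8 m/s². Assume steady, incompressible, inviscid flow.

P₂ ≈ 101000 Pa

The volume flow rate is constant, so v₂ = (A₁/A₂)v₁ = (22.5/3.70)·3.80 = 23.1 m/s.
Applying Bernoulli between the two ends and solving for P₂: P₂ = P₁ + ½ρ(v₁² − v₂²) − ρgΔh.
P₂ = 287000 + ½·1030·(3.80² − 23.1²) − 1030·9.8·(−8.06) = 287000 + (-267000) − (-81400) = 101000 Pa.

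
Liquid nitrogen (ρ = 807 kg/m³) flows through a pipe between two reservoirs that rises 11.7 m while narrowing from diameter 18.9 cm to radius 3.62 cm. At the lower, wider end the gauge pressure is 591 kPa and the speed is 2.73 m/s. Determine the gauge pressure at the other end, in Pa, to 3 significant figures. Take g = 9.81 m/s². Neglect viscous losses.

The volume flow rate is constant, so v₂ = (A₁/A₂)v₁ = (281/41.2)·2.73 = 18.6 m/s.
Applying Bernoulli between the two ends and solving for P₂: P₂ = P₁ + ½ρ(v₁² − v₂²) − ρgΔh.
P₂ = 591000 + ½·807·(2.73² − 18.6²) − 807·9.81·(+11.7) = 591000 + (-137000) − (92600) = 362000 Pa.

P₂ ≈ 362000 Pa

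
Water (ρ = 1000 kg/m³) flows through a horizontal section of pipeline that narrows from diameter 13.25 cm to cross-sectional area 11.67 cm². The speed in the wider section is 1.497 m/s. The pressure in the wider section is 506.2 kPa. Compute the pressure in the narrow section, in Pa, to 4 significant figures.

P₂ ≈ 350900 Pa

Continuity gives A₁v₁ = A₂v₂, so v₂ = (137.9 cm²)/(11.67 cm²) × 1.497 m/s = 17.69 m/s.
Along the horizontal streamline, P + ½ρv² is constant.
P₂ = P₁ − ½ρ(v₂² − v₁²) = 506200 − ½·1000·(17.69² − 1.497²) = 506200 − 155300 = 350900 Pa.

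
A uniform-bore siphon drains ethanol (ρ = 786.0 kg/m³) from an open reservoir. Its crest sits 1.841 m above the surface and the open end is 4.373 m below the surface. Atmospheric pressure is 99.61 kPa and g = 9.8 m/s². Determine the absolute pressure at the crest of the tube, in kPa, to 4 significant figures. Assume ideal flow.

From the surface to the outlet (both open to atmosphere, surface at rest): v = √(2g·h_out) = √(2·9.8·4.373) = 9.258 m/s.
The bore is uniform, so the speed at the crest is the same v. Bernoulli surface→crest: P_atm = P_top + ½ρv² + ρg·h_top.
P_top = 99610 − ½·786.0·9.258² − 786.0·9.8·1.841 = 51740 Pa.

51.74 kPa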